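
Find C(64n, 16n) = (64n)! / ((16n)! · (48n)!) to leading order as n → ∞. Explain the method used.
C(64n, 16n) ~ (256/27)^(16n) · sqrt(2/(3π·16n))

Write N = 16n. Apply Stirling to each factorial:
  (4N)! ~ sqrt(2π·4N) · (4N/e)^(4N),
  N! ~ sqrt(2π N) · (N/e)^N,
  (3N)! ~ sqrt(2π·3N) · (3N/e)^(3N).
The exponential factors combine to (4N)^(4N) / (N^N · (3N)^(3N)) = 4^(4N)/3^(3N) = (4^4/3^3)^N = (256/27)^N.
The square-root prefactors combine to sqrt(2π·4N) / (sqrt(2π N)·sqrt(2π·3N)) = sqrt(4 / (2π·3·N)) = sqrt(2/(3π·16n)).
Substituting N = 16n: C(64n, 16n) ~ (256/27)^(16n) · sqrt(2/(3π·16n)).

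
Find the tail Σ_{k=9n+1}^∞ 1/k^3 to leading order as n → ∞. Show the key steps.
Σ_{k>9n} 1/k^3 ~ 1/(2 · (9n)^2)

Compare to the integral: ∫_{9n}^∞ x^(−3) dx = [−x^(−2)/2]_{9n}^∞ = 1/((3−1)·(9n)^2). Euler-Maclaurin then gives
  Σ_{k>9n} 1/k^3 = ∫_{9n}^∞ dx/x^3 − 1/(2·(9n)^3) + O(1/(9n)^4).
(Equivalently this is ζ(3) − Σ_{k≤9n} 1/k^3.)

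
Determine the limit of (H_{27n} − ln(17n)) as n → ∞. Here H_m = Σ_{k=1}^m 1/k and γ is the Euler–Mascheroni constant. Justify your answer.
lim = ln(27/17) + γ

By Euler-Maclaurin, H_m = ln m + γ + O(1/m). So
  H_{27n} − ln(17n) = ln(27n) + γ − ln(17n) + O(1/n)
                       = ln(27/17) + γ + O(1/n).
Hence the limit is ln(27/17) + γ.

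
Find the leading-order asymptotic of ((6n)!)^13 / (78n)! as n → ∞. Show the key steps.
((6n)!)^13/(78n)! ~ ((2π·6n)^(12/2) / sqrt(13)) · 13^(−13·6n)  →  0

Write N = 6n. Stirling: N! ~ sqrt(2π N)(N/e)^N and (13N)! ~ sqrt(2π·13N)·(13N/e)^(13N).
  (N!)^13/(13N)! ~ (2π N)^(13/2) (N/e)^(13N) / [sqrt(2π·13N) (13N/e)^(13N)]
     = (2π N)^(13/2) / sqrt(2π·13N) · (N/(13N))^(13N)
     = (2π N)^((13−1)/2) / sqrt(13) · 13^(−13N).
Since 13^13 > 1, the factor 13^(−13N) decays exponentially, so the ratio → 0. Substituting N = 6n gives the stated form.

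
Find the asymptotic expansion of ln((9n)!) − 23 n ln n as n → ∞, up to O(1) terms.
ln((9n)!) − 23 n ln n = −14 n ln n + 9(ln 9 − 1) n + (1/2) ln(2π·9n) + O(1/n)

Stirling: ln((9n)!) = 9n ln(9n) − 9n + (1/2) ln(2π·9n) + O(1/n).
Expand 9n ln(9n) = 9n (ln n + ln 9) = 9n ln n + 9n ln 9.
Subtract 23n ln n: leading term is (9 − 23) n ln n = −14 n ln n. The next term is 9n ln 9 − 9n = 9(ln 9 − 1) n. Then the (1/2) ln(2π·9n) correction.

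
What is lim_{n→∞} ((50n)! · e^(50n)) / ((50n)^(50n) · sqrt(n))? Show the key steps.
lim = sqrt(2π·50)

Stirling: (50n)! ~ sqrt(2π·50n) · (50n/e)^(50n). Hence
  (50n)! · e^(50n) / (50n)^(50n) ~ sqrt(2π·50n).
Dividing by sqrt(n): sqrt(2π·50n) / sqrt(n) = sqrt(2π·50) · n^((1−1)/2), so the limit is sqrt(2π·50).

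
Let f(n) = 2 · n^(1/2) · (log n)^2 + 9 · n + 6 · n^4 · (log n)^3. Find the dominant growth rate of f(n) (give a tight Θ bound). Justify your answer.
f(n) ∈ Θ(n^4 · (log n)^3)

Compare the terms by growth order. For large n, n^a · (log n)^b dominates n^a' · (log n)^b' iff a > a', or (a = a' and b > b'). Ranking the 3 terms shows the dominant one is 6 · n^4 · (log n)^3. Hence f(n) ∈ Θ(n^4 · (log n)^3).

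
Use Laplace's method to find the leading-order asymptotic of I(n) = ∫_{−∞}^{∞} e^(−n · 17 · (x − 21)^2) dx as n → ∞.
I(n) = sqrt(π/(17n))

Here φ(x) = 17 · (x − 21)^2 has its unique minimum at x* = 21 with φ(x*) = 0 and φ''(x*) = 34. Laplace's method gives
  I(n) ~ e^(−n φ(x*)) · sqrt(2π / (n · φ''(x*))) = sqrt(2π / (34n)) = sqrt(π/(17n)).
This is exact: substituting u = (x − 21)·sqrt(17n) gives I(n) = (1/sqrt(17n)) ∫_{−∞}^{∞} e^(−u^2) du = sqrt(π/(17n)).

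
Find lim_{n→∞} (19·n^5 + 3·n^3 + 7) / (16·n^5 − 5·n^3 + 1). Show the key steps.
lim = 19/16

For large n the leading n^5 terms dominate both numerator and denominator. Dividing top and bottom by n^5, every other term tends to 0, leaving 19/16.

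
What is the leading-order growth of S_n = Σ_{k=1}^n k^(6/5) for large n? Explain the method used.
S_n ~ (5/11) · n^(11/5)

Integral comparison: Σ_{k=1}^n k^(6/5) = ∫_0^n x^(6/5) dx + O(n^(6/5)). The integral is n^(1 + 6/5) / (1 + 6/5) = n^((6+5)/5) / ((6+5)/5) = (5/11) · n^(11/5).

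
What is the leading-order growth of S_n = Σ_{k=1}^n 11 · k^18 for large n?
S_n ~ 11 · n^19 / 19

By integral comparison (Euler-Maclaurin), Σ_{k=1}^n 11 · k^18 = 11 · ∫_0^n x^18 dx + O(n^18) = 11 · n^19/19 + O(n^18). (Equivalently, Faulhaber's formula gives the same leading term.)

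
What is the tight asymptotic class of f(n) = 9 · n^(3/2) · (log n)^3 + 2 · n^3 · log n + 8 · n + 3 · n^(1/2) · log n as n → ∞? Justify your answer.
f(n) ∈ Θ(n^3 · log n)

Compare the terms by growth order. For large n, n^a · (log n)^b dominates n^a' · (log n)^b' iff a > a', or (a = a' and b > b'). Ranking the 4 terms shows the dominant one is 2 · n^3 · log n. Hence f(n) ∈ Θ(n^3 · log n).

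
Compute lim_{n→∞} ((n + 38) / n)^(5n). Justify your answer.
lim = e^190

Rewrite as (1 + 38/n)^(5n). By the standard limit (1 + x/n)^n → e^x, we have (1 + 38/n)^n → e^38, and raising to the 5th power gives e^190.
More precisely, ln[(1 + 38/n)^(5n)] = 5n · ln(1 + 38/n) = 5n · (38/n + O(1/n^2)) = 190 + O(1/n) → 190.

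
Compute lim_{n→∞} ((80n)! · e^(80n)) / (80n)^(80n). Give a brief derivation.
lim = ∞

Stirling: (80n)! ~ sqrt(2π·80n) · (80n/e)^(80n). Hence
  (80n)! · e^(80n) / (80n)^(80n) ~ sqrt(2π·80n) = sqrt(2π·80) · sqrt(n) → ∞.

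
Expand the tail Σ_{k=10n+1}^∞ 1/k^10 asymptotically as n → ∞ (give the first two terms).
Σ_{k>10n} 1/k^10 = 1/(9 · (10n)^9) − 1/(2 · (10n)^10) + O(1/(10n)^11)

Compare to the integral: ∫_{10n}^∞ x^(−10) dx = [−x^(−9)/9]_{10n}^∞ = 1/((10−1)·(10n)^9). The Euler-Maclaurin correction adds −f(10n)/2 = −1/(2·(10n)^10). Euler-Maclaurin then gives
  Σ_{k>10n} 1/k^10 = ∫_{10n}^∞ dx/x^10 − 1/(2·(10n)^10) + O(1/(10n)^11).
(Equivalently this is ζ(10) − Σ_{k≤10n} 1/k^10.)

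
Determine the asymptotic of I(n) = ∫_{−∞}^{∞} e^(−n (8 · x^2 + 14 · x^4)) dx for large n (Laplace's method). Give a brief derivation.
I(n) ~ sqrt(π/(8n))

φ(x) = 8 · x^2 + 14 · x^4 has its unique global minimum at x* = 0 (since φ'(x) = 16x + 56x^3 = 0 only at x = 0 for real x with both coefficients positive, and φ → ∞ as |x| → ∞). At x* = 0, φ(0) = 0 and φ''(0) = 16. Laplace's method then gives
  I(n) ~ sqrt(2π / (n · φ''(0))) · e^(−n φ(0)) = sqrt(2π / (16n)) = sqrt(π/(8n)).
The 14 · x^4 term contributes only at subleading order (an O(1/n) relative correction).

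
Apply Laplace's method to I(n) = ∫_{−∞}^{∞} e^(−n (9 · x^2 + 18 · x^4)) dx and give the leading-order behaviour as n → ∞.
I(n) ~ sqrt(π/(9n))

φ(x) = 9 · x^2 + 18 · x^4 has its unique global minimum at x* = 0 (since φ'(x) = 18x + 72x^3 = 0 only at x = 0 for real x with both coefficients positive, and φ → ∞ as |x| → ∞). At x* = 0, φ(0) = 0 and φ''(0) = 18. Laplace's method then gives
  I(n) ~ sqrt(2π / (n · φ''(0))) · e^(−n φ(0)) = sqrt(2π / (18n)) = sqrt(π/(9n)).
The 18 · x^4 term contributes only at subleading order (an O(1/n) relative correction).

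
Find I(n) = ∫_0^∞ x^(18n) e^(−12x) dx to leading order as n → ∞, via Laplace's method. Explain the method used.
I(n) ~ (sqrt(2π·18n) / 12) · (18n/(12e))^(18n)

Write the integrand as exp(18n ln x − 12x) and set f(x) = 18n ln x − 12x. Then f'(x) = 18n/x − 12 = 0 at x* = 18n/12, and f''(x*) = −18n/x*^2 = −12^2/(18n). Laplace's method (interior maximum) gives
  I(n) ~ e^(f(x*)) · sqrt(2π / |f''(x*)|)
        = exp(18n ln(18n/12) − 18n) · sqrt(2π · 18n / 12^2)
        = (18n/12)^(18n) e^(−18n) · sqrt(2π·18n) / 12
        = (sqrt(2π·18n) / 12) · (18n/(12e))^(18n).
This matches Γ(18n+1)/12^(18n+1) with Stirling applied to Γ.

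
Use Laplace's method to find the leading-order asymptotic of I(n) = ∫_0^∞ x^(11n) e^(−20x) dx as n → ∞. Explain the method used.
I(n) ~ (sqrt(2π·11n) / 20) · (11n/(20e))^(11n)

Write the integrand as exp(11n ln x − 20x) and set f(x) = 11n ln x − 20x. Then f'(x) = 11n/x − 20 = 0 at x* = 11n/20, and f''(x*) = −11n/x*^2 = −20^2/(11n). Laplace's method (interior maximum) gives
  I(n) ~ e^(f(x*)) · sqrt(2π / |f''(x*)|)
        = exp(11n ln(11n/20) − 11n) · sqrt(2π · 11n / 20^2)
        = (11n/20)^(11n) e^(−11n) · sqrt(2π·11n) / 20
        = (sqrt(2π·11n) / 20) · (11n/(20e))^(11n).
This matches Γ(11n+1)/20^(11n+1) with Stirling applied to Γ.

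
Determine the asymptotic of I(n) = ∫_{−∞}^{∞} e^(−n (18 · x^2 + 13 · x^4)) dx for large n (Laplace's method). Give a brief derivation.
I(n) ~ sqrt(π/(18n))

φ(x) = 18 · x^2 + 13 · x^4 has its unique global minimum at x* = 0 (since φ'(x) = 36x + 52x^3 = 0 only at x = 0 for real x with both coefficients positive, and φ → ∞ as |x| → ∞). At x* = 0, φ(0) = 0 and φ''(0) = 36. Laplace's method then gives
  I(n) ~ sqrt(2π / (n · φ''(0))) · e^(−n φ(0)) = sqrt(2π / (36n)) = sqrt(π/(18n)).
The 13 · x^4 term contributes only at subleading order (an O(1/n) relative correction).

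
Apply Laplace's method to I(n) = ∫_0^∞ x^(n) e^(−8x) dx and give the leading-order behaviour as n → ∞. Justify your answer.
I(n) ~ (sqrt(2π·n) / 8) · (n/(8e))^(n)

Write the integrand as exp(n ln x − 8x) and set f(x) = n ln x − 8x. Then f'(x) = n/x − 8 = 0 at x* = n/8, and f''(x*) = −n/x*^2 = −8^2/(n). Laplace's method (interior maximum) gives
  I(n) ~ e^(f(x*)) · sqrt(2π / |f''(x*)|)
        = exp(n ln(n/8) − n) · sqrt(2π · n / 8^2)
        = (n/8)^(n) e^(−n) · sqrt(2π·n) / 8
        = (sqrt(2π·n) / 8) · (n/(8e))^(n).
This matches Γ(n+1)/8^(n+1) with Stirling applied to Γ.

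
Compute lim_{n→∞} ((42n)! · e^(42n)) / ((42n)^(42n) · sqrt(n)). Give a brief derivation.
lim = sqrt(2π·42)

Stirling: (42n)! ~ sqrt(2π·42n) · (42n/e)^(42n). Hence
  (42n)! · e^(42n) / (42n)^(42n) ~ sqrt(2π·42n).
Dividing by sqrt(n): sqrt(2π·42n) / sqrt(n) = sqrt(2π·42) · n^((1−1)/2), so the limit is sqrt(2π·42).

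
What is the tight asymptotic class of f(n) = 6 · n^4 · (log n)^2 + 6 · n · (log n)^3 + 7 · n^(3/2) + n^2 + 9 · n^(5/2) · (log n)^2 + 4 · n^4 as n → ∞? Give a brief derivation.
f(n) ∈ Θ(n^4 · (log n)^2)

Compare the terms by growth order. For large n, n^a · (log n)^b dominates n^a' · (log n)^b' iff a > a', or (a = a' and b > b'). Ranking the 6 terms shows the dominant one is 6 · n^4 · (log n)^2. Hence f(n) ∈ Θ(n^4 · (log n)^2).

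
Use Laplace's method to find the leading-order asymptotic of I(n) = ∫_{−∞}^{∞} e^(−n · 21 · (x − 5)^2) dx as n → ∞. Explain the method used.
I(n) = sqrt(π/(21n))

Here φ(x) = 21 · (x − 5)^2 has its unique minimum at x* = 5 with φ(x*) = 0 and φ''(x*) = 42. Laplace's method gives
  I(n) ~ e^(−n φ(x*)) · sqrt(2π / (n · φ''(x*))) = sqrt(2π / (42n)) = sqrt(π/(21n)).
This is exact: substituting u = (x − 5)·sqrt(21n) gives I(n) = (1/sqrt(21n)) ∫_{−∞}^{∞} e^(−u^2) du = sqrt(π/(21n)).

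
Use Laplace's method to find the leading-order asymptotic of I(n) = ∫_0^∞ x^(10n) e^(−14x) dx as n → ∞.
I(n) ~ (sqrt(2π·10n) / 14) · (10n/(14e))^(10n)

Write the integrand as exp(10n ln x − 14x) and set f(x) = 10n ln x − 14x. Then f'(x) = 10n/x − 14 = 0 at x* = 10n/14, and f''(x*) = −10n/x*^2 = −14^2/(10n). Laplace's method (interior maximum) gives
  I(n) ~ e^(f(x*)) · sqrt(2π / |f''(x*)|)
        = exp(10n ln(10n/14) − 10n) · sqrt(2π · 10n / 14^2)
        = (10n/14)^(10n) e^(−10n) · sqrt(2π·10n) / 14
        = (sqrt(2π·10n) / 14) · (10n/(14e))^(10n).
This matches Γ(10n+1)/14^(10n+1) with Stirling applied to Γ.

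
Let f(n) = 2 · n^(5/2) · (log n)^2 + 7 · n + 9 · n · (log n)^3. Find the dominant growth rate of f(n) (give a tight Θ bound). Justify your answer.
f(n) ∈ Θ(n^(5/2) · (log n)^2)

Compare the terms by growth order. For large n, n^a · (log n)^b dominates n^a' · (log n)^b' iff a > a', or (a = a' and b > b'). Ranking the 3 terms shows the dominant one is 2 · n^(5/2) · (log n)^2. Hence f(n) ∈ Θ(n^(5/2) · (log n)^2).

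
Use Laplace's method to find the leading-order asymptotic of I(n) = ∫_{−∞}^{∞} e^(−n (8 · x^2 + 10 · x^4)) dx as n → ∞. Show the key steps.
I(n) ~ sqrt(π/(8n))

φ(x) = 8 · x^2 + 10 · x^4 has its unique global minimum at x* = 0 (since φ'(x) = 16x + 40x^3 = 0 only at x = 0 for real x with both coefficients positive, and φ → ∞ as |x| → ∞). At x* = 0, φ(0) = 0 and φ''(0) = 16. Laplace's method then gives
  I(n) ~ sqrt(2π / (n · φ''(0))) · e^(−n φ(0)) = sqrt(2π / (16n)) = sqrt(π/(8n)).
The 10 · x^4 term contributes only at subleading order (an O(1/n) relative correction).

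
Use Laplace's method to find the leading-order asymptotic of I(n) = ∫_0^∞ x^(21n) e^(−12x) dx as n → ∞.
I(n) ~ (sqrt(2π·21n) / 12) · (21n/(12e))^(21n)

Write the integrand as exp(21n ln x − 12x) and set f(x) = 21n ln x − 12x. Then f'(x) = 21n/x − 12 = 0 at x* = 21n/12, and f''(x*) = −21n/x*^2 = −12^2/(21n). Laplace's method (interior maximum) gives
  I(n) ~ e^(f(x*)) · sqrt(2π / |f''(x*)|)
        = exp(21n ln(21n/12) − 21n) · sqrt(2π · 21n / 12^2)
        = (21n/12)^(21n) e^(−21n) · sqrt(2π·21n) / 12
        = (sqrt(2π·21n) / 12) · (21n/(12e))^(21n).
This matches Γ(21n+1)/12^(21n+1) with Stirling applied to Γ.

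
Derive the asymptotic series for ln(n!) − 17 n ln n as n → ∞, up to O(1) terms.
ln(n!) − 17 n ln n = −16 n ln n − n + (1/2) ln(2π n) + O(1/n)

Stirling: ln((n)!) = n ln(n) − n + (1/2) ln(2π·n) + O(1/n).
Here n ln(n) = n ln n.
Subtract 17n ln n: leading term is (1 − 17) n ln n = −16 n ln n. The next term is −n. Then the (1/2) ln(2π·n) correction.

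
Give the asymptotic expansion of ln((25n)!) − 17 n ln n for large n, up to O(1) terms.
ln((25n)!) − 17 n ln n = 8 n ln n + 25(ln 25 − 1) n + (1/2) ln(2π·25n) + O(1/n)

Stirling: ln((25n)!) = 25n ln(25n) − 25n + (1/2) ln(2π·25n) + O(1/n).
Expand 25n ln(25n) = 25n (ln n + ln 25) = 25n ln n + 25n ln 25.
Subtract 17n ln n: leading term is (25 − 17) n ln n = 8 n ln n. The next term is 25n ln 25 − 25n = 25(ln 25 − 1) n. Then the (1/2) ln(2π·25n) correction.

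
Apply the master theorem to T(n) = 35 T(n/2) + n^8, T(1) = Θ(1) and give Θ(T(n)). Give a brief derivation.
T(n) = Θ(n^8)

log_2 35 ≈ 5.129. f(n) = n^8 dominates n^(log_2 35) since 8 > 5.129, and the regularity condition a·f(n/b) = 35·(n/2)^8 = (35/256)·n^8 ≤ c·f(n) holds with c = 35/256 ≈ 0.137 < 1. So this is Case 3: T(n) = Θ(f(n)) = Θ(n^8).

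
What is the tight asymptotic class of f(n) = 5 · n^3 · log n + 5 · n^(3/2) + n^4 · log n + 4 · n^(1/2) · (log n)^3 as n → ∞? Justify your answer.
f(n) ∈ Θ(n^4 · log n)

Compare the terms by growth order. For large n, n^a · (log n)^b dominates n^a' · (log n)^b' iff a > a', or (a = a' and b > b'). Ranking the 4 terms shows the dominant one is n^4 · log n. Hence f(n) ∈ Θ(n^4 · log n).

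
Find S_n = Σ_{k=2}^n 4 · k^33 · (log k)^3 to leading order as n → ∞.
S_n ~ 2 · n^34 · (log n)^3 / 17

By integral comparison, S_n = ∫_1^n 4 · x^33 · (log x)^3 dx + O(n^33 · (log n)^3). For the integral, the leading term of ∫_1^n x^33 (log x)^3 dx is n^34/34 · (log n)^3 (by repeated integration by parts; each step lowers the log-exponent and produces a relatively O(1/log n) correction). Hence S_n ~ 2 · n^34 · (log n)^3 / 17.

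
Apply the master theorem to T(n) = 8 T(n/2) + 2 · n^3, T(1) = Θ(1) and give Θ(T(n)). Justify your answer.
T(n) = Θ(n^3 log n)

log_2 8 = 3, and f(n) = 2 · n^3 = Θ(n^(log_2 8)). This is Case 2 of the master theorem: T(n) = Θ(f(n) · log n) = Θ(n^3 log n).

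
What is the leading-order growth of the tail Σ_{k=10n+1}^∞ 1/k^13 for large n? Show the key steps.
Σ_{k>10n} 1/k^13 ~ 1/(12 · (10n)^12)

Compare to the integral: ∫_{10n}^∞ x^(−13) dx = [−x^(−12)/12]_{10n}^∞ = 1/((13−1)·(10n)^12). Euler-Maclaurin then gives
  Σ_{k>10n} 1/k^13 = ∫_{10n}^∞ dx/x^13 − 1/(2·(10n)^13) + O(1/(10n)^14).
(Equivalently this is ζ(13) − Σ_{k≤10n} 1/k^13.)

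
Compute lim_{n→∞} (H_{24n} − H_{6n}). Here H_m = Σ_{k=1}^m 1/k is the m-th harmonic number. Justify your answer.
lim = ln(24/6) = ln 4

Euler-Maclaurin gives H_m = ln m + γ + 1/(2m) + O(1/m^2). The γ and O(1/m) terms cancel in the difference:
  H_{24n} − H_{6n} = ln(24n) − ln(6n) + O(1/n) = ln(24/6) + O(1/n).
Hence the limit is ln(24/6) = ln 4.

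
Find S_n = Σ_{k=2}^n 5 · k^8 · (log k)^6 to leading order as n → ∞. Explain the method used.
S_n ~ 5 · n^9 · (log n)^6 / 9

By integral comparison, S_n = ∫_1^n 5 · x^8 · (log x)^6 dx + O(n^8 · (log n)^6). For the integral, the leading term of ∫_1^n x^8 (log x)^6 dx is n^9/9 · (log n)^6 (by repeated integration by parts; each step lowers the log-exponent and produces a relatively O(1/log n) correction). Hence S_n ~ 5 · n^9 · (log n)^6 / 9.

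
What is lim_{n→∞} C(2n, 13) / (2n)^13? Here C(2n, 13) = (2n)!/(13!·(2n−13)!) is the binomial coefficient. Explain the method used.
lim = 1/13! = 1/6227020800

With N = 2n → ∞: C(N, 13) / N^13 = [N(N−1)…(N−12)] / (13! · N^13) = (1/13!) · 1 · (1 − 1/(2n)) · … · (1 − 12/(2n)). Each factor → 1 as N → ∞, so the limit is 1/13! = 1/6227020800.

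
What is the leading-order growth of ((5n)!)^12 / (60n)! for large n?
((5n)!)^12/(60n)! ~ ((2π·5n)^(11/2) / sqrt(12)) · 12^(−12·5n)  →  0

Write N = 5n. Stirling: N! ~ sqrt(2π N)(N/e)^N and (12N)! ~ sqrt(2π·12N)·(12N/e)^(12N).
  (N!)^12/(12N)! ~ (2π N)^(12/2) (N/e)^(12N) / [sqrt(2π·12N) (12N/e)^(12N)]
     = (2π N)^(12/2) / sqrt(2π·12N) · (N/(12N))^(12N)
     = (2π N)^((12−1)/2) / sqrt(12) · 12^(−12N).
Since 12^12 > 1, the factor 12^(−12N) decays exponentially, so the ratio → 0. Substituting N = 5n gives the stated form.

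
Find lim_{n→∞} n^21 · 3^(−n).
lim = 0

Exponentials with base > 1 dominate every fixed polynomial: for any fixed c, n^c / 3^n → 0 as n → ∞ (e.g. by the ratio test, or by writing 3^n = e^(n ln 3) and noting e^(n ln 3) / n^c → ∞). Hence n^21 · 3^(−n) = n^21 / 3^n → 0.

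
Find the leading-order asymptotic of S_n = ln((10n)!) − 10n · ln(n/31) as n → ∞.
S_n ~ 10n · (ln 310 − 1) + O(ln n)

Stirling: ln((10n)!) = 10n ln(10n) − 10n + O(ln n).
  S_n = 10n ln(10n) − 10n − 10n ln(n/31) + O(ln n)
      = 10n ln(10n) − 10n ln n + 10n ln 31 − 10n + O(ln n)
      = 10n ln 10 + 10n ln 31 − 10n + O(ln n)
      = 10n (ln 310 − 1) + O(ln n).
Numerically ln(310) − 1 ≈ 4.7366.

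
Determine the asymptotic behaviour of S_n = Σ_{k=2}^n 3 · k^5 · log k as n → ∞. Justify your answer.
S_n ~ n^6 log n / 2 − n^6 / 12

By integral comparison, S_n = ∫_1^n 3 · x^5 · log x dx + O(n^5 · log n). For the integral, ∫ x^5 log x dx = n^6 log n / 6 − n^6/36 (integration by parts). Hence S_n ~ n^6 log n / 2 − n^6 / 12.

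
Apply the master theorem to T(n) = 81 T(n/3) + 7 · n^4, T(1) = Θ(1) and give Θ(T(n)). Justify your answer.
T(n) = Θ(n^4 log n)

log_3 81 = 4, and f(n) = 7 · n^4 = Θ(n^(log_3 81)). This is Case 2 of the master theorem: T(n) = Θ(f(n) · log n) = Θ(n^4 log n).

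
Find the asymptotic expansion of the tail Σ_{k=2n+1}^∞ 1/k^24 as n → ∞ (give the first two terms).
Σ_{k>2n} 1/k^24 = 1/(23 · (2n)^23) − 1/(2 · (2n)^24) + O(1/(2n)^25)

Compare to the integral: ∫_{2n}^∞ x^(−24) dx = [−x^(−23)/23]_{2n}^∞ = 1/((24−1)·(2n)^23). The Euler-Maclaurin correction adds −f(2n)/2 = −1/(2·(2n)^24). Euler-Maclaurin then gives
  Σ_{k>2n} 1/k^24 = ∫_{2n}^∞ dx/x^24 − 1/(2·(2n)^24) + O(1/(2n)^25).
(Equivalently this is ζ(24) − Σ_{k≤2n} 1/k^24.)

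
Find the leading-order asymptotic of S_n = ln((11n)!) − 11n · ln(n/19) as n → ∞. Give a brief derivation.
S_n ~ 11n · (ln 209 − 1) + O(ln n)

Stirling: ln((11n)!) = 11n ln(11n) − 11n + O(ln n).
  S_n = 11n ln(11n) − 11n − 11n ln(n/19) + O(ln n)
      = 11n ln(11n) − 11n ln n + 11n ln 19 − 11n + O(ln n)
      = 11n ln 11 + 11n ln 19 − 11n + O(ln n)
      = 11n (ln 209 − 1) + O(ln n).
Numerically ln(209) − 1 ≈ 4.3423.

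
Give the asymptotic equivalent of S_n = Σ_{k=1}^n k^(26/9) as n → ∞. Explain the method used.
S_n ~ (9/35) · n^(35/9)

Integral comparison: Σ_{k=1}^n k^(26/9) = ∫_0^n x^(26/9) dx + O(n^(26/9)). The integral is n^(1 + 26/9) / (1 + 26/9) = n^((26+9)/9) / ((26+9)/9) = (9/35) · n^(35/9).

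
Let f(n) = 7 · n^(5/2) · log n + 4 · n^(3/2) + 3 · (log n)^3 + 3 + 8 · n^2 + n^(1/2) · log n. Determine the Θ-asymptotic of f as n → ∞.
f(n) ∈ Θ(n^(5/2) · log n)

Compare the terms by growth order. For large n, n^a · (log n)^b dominates n^a' · (log n)^b' iff a > a', or (a = a' and b > b'). Ranking the 6 terms shows the dominant one is 7 · n^(5/2) · log n. Hence f(n) ∈ Θ(n^(5/2) · log n).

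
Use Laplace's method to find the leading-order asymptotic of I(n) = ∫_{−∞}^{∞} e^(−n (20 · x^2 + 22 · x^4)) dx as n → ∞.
I(n) ~ sqrt(π/(20n))

φ(x) = 20 · x^2 + 22 · x^4 has its unique global minimum at x* = 0 (since φ'(x) = 40x + 88x^3 = 0 only at x = 0 for real x with both coefficients positive, and φ → ∞ as |x| → ∞). At x* = 0, φ(0) = 0 and φ''(0) = 40. Laplace's method then gives
  I(n) ~ sqrt(2π / (n · φ''(0))) · e^(−n φ(0)) = sqrt(2π / (40n)) = sqrt(π/(20n)).
The 22 · x^4 term contributes only at subleading order (an O(1/n) relative correction).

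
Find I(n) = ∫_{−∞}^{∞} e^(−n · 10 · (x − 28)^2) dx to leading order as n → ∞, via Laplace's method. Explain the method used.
I(n) = sqrt(π/(10n))

Here φ(x) = 10 · (x − 28)^2 has its unique minimum at x* = 28 with φ(x*) = 0 and φ''(x*) = 20. Laplace's method gives
  I(n) ~ e^(−n φ(x*)) · sqrt(2π / (n · φ''(x*))) = sqrt(2π / (20n)) = sqrt(π/(10n)).
This is exact: substituting u = (x − 28)·sqrt(10n) gives I(n) = (1/sqrt(10n)) ∫_{−∞}^{∞} e^(−u^2) du = sqrt(π/(10n)).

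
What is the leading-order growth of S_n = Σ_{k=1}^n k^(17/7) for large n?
S_n ~ (7/24) · n^(24/7)

Integral comparison: Σ_{k=1}^n k^(17/7) = ∫_0^n x^(17/7) dx + O(n^(17/7)). The integral is n^(1 + 17/7) / (1 + 17/7) = n^((17+7)/7) / ((17+7)/7) = (7/24) · n^(24/7).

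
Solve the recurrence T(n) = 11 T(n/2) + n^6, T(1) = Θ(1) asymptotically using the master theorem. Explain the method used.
T(n) = Θ(n^6)

log_2 11 ≈ 3.459. f(n) = n^6 dominates n^(log_2 11) since 6 > 3.459, and the regularity condition a·f(n/b) = 11·(n/2)^6 = (11/64)·n^6 ≤ c·f(n) holds with c = 11/64 ≈ 0.172 < 1. So this is Case 3: T(n) = Θ(f(n)) = Θ(n^6).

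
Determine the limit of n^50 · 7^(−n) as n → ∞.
lim = 0

Exponentials with base > 1 dominate every fixed polynomial: for any fixed c, n^c / 7^n → 0 as n → ∞ (e.g. by the ratio test, or by writing 7^n = e^(n ln 7) and noting e^(n ln 7) / n^c → ∞). Hence n^50 · 7^(−n) = n^50 / 7^n → 0.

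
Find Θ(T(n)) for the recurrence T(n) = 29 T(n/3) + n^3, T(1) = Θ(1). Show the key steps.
T(n) = Θ(n^(log_3 29))

Master theorem: compare f(n) = n^3 to n^(log_3 29) where log_3 29 ≈ 3.065. Since 3 < log_3 29, we have f(n) = O(n^(log_3 29 − ε)) for some ε > 0 — Case 1. Hence T(n) = Θ(n^(log_3 29)).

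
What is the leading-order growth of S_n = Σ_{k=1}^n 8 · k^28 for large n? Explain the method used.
S_n ~ 8 · n^29 / 29

By integral comparison (Euler-Maclaurin), Σ_{k=1}^n 8 · k^28 = 8 · ∫_0^n x^28 dx + O(n^28) = 8 · n^29/29 + O(n^28). (Equivalently, Faulhaber's formula gives the same leading term.)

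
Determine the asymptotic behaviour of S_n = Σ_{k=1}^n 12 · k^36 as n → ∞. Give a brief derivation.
S_n ~ 12 · n^37 / 37

By integral comparison (Euler-Maclaurin), Σ_{k=1}^n 12 · k^36 = 12 · ∫_0^n x^36 dx + O(n^36) = 12 · n^37/37 + O(n^36). (Equivalently, Faulhaber's formula gives the same leading term.)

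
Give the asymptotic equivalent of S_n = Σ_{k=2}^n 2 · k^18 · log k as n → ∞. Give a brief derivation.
S_n ~ 2 · n^19 log n / 19 − 2 · n^19 / 361

By integral comparison, S_n = ∫_1^n 2 · x^18 · log x dx + O(n^18 · log n). For the integral, ∫ x^18 log x dx = n^19 log n / 19 − n^19/361 (integration by parts). Hence S_n ~ 2 · n^19 log n / 19 − 2 · n^19 / 361.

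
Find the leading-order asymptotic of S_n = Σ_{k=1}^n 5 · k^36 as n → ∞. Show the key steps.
S_n ~ 5 · n^37 / 37

By integral comparison (Euler-Maclaurin), Σ_{k=1}^n 5 · k^36 = 5 · ∫_0^n x^36 dx + O(n^36) = 5 · n^37/37 + O(n^36). (Equivalently, Faulhaber's formula gives the same leading term.)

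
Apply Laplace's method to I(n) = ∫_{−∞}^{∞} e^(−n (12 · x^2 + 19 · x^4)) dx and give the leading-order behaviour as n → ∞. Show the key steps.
I(n) ~ sqrt(π/(12n))

φ(x) = 12 · x^2 + 19 · x^4 has its unique global minimum at x* = 0 (since φ'(x) = 24x + 76x^3 = 0 only at x = 0 for real x with both coefficients positive, and φ → ∞ as |x| → ∞). At x* = 0, φ(0) = 0 and φ''(0) = 24. Laplace's method then gives
  I(n) ~ sqrt(2π / (n · φ''(0))) · e^(−n φ(0)) = sqrt(2π / (24n)) = sqrt(π/(12n)).
The 19 · x^4 term contributes only at subleading order (an O(1/n) relative correction).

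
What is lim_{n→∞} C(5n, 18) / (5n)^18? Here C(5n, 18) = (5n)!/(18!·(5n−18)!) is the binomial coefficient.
lim = 1/18! = 1/6402373705728000

With N = 5n → ∞: C(N, 18) / N^18 = [N(N−1)…(N−17)] / (18! · N^18) = (1/18!) · 1 · (1 − 1/(5n)) · … · (1 − 17/(5n)). Each factor → 1 as N → ∞, so the limit is 1/18! = 1/6402373705728000.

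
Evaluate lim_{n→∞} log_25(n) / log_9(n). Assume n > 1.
lim = ln(9) / ln(25) = log_25(9)

Change of base: log_25(n) = ln n / ln 25 and log_9(n) = ln n / ln 9. The ratio is (ln n / ln 25) · (ln 9 / ln n) = ln 9 / ln 25, a constant independent of n. So the limit is ln 9 / ln 25 = log_25(9).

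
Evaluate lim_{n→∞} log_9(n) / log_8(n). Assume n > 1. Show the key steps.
lim = ln(8) / ln(9) = log_9(8)

Change of base: log_9(n) = ln n / ln 9 and log_8(n) = ln n / ln 8. The ratio is (ln n / ln 9) · (ln 8 / ln n) = ln 8 / ln 9, a constant independent of n. So the limit is ln 8 / ln 9 = log_9(8).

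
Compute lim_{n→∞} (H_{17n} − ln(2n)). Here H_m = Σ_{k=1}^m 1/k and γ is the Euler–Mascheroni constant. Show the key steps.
lim = ln(17/2) + γ

By Euler-Maclaurin, H_m = ln m + γ + O(1/m). So
  H_{17n} − ln(2n) = ln(17n) + γ − ln(2n) + O(1/n)
                       = ln(17/2) + γ + O(1/n).
Hence the limit is ln(17/2) + γ.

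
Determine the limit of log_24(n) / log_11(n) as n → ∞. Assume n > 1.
lim = ln(11) / ln(24) = log_24(11)

Change of base: log_24(n) = ln n / ln 24 and log_11(n) = ln n / ln 11. The ratio is (ln n / ln 24) · (ln 11 / ln n) = ln 11 / ln 24, a constant independent of n. So the limit is ln 11 / ln 24 = log_24(11).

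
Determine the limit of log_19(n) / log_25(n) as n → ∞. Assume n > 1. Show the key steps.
lim = ln(25) / ln(19) = log_19(25)

Change of base: log_19(n) = ln n / ln 19 and log_25(n) = ln n / ln 25. The ratio is (ln n / ln 19) · (ln 25 / ln n) = ln 25 / ln 19, a constant independent of n. So the limit is ln 25 / ln 19 = log_19(25).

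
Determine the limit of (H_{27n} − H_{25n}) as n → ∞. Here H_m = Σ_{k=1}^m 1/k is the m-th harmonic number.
lim = ln(27/25)

Euler-Maclaurin gives H_m = ln m + γ + 1/(2m) + O(1/m^2). The γ and O(1/m) terms cancel in the difference:
  H_{27n} − H_{25n} = ln(27n) − ln(25n) + O(1/n) = ln(27/25) + O(1/n).
Hence the limit is ln(27/25).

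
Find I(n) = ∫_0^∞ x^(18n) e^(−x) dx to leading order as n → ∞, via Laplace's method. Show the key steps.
I(n) ~ sqrt(2π·18n) · (18n/e)^(18n)

Write the integrand as exp(18n ln x − x) and set f(x) = 18n ln x − x. Then f'(x) = 18n/x − 1 = 0 at x* = 18n, and f''(x*) = −18n/x*^2 = −1/(18n). Laplace's method (interior maximum) gives
  I(n) ~ e^(f(x*)) · sqrt(2π / |f''(x*)|)
        = exp(18n ln(18n) − 18n) · sqrt(2π · 18n)
        = (18n)^(18n) e^(−18n) · sqrt(2π·18n)
        = sqrt(2π·18n) · (18n/e)^(18n).
This matches Γ(18n+1) with Stirling applied to Γ.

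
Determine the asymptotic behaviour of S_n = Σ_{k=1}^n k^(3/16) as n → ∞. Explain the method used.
S_n ~ (16/19) · n^(19/16)

Integral comparison: Σ_{k=1}^n k^(3/16) = ∫_0^n x^(3/16) dx + O(n^(3/16)). The integral is n^(1 + 3/16) / (1 + 3/16) = n^((3+16)/16) / ((3+16)/16) = (16/19) · n^(19/16).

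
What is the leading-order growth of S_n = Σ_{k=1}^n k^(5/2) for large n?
S_n ~ (2/7) · n^(7/2)

Integral comparison: Σ_{k=1}^n k^(5/2) = ∫_0^n x^(5/2) dx + O(n^(5/2)). The integral is n^(1 + 5/2) / (1 + 5/2) = n^((5+2)/2) / ((5+2)/2) = (2/7) · n^(7/2).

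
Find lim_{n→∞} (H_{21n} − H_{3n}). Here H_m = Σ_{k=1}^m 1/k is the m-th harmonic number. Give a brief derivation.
lim = ln(21/3) = ln 7

Euler-Maclaurin gives H_m = ln m + γ + 1/(2m) + O(1/m^2). The γ and O(1/m) terms cancel in the difference:
  H_{21n} − H_{3n} = ln(21n) − ln(3n) + O(1/n) = ln(21/3) + O(1/n).
Hence the limit is ln(21/3) = ln 7.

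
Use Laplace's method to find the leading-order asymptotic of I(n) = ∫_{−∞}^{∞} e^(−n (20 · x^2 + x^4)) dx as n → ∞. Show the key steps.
I(n) ~ sqrt(π/(20n))

φ(x) = 20 · x^2 + x^4 has its unique global minimum at x* = 0 (since φ'(x) = 40x + 4x^3 = 0 only at x = 0 for real x with both coefficients positive, and φ → ∞ as |x| → ∞). At x* = 0, φ(0) = 0 and φ''(0) = 40. Laplace's method then gives
  I(n) ~ sqrt(2π / (n · φ''(0))) · e^(−n φ(0)) = sqrt(2π / (40n)) = sqrt(π/(20n)).
The x^4 term contributes only at subleading order (an O(1/n) relative correction).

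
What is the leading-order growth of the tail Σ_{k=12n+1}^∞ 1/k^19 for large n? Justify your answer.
Σ_{k>12n} 1/k^19 ~ 1/(18 · (12n)^18)

Compare to the integral: ∫_{12n}^∞ x^(−19) dx = [−x^(−18)/18]_{12n}^∞ = 1/((19−1)·(12n)^18). Euler-Maclaurin then gives
  Σ_{k>12n} 1/k^19 = ∫_{12n}^∞ dx/x^19 − 1/(2·(12n)^19) + O(1/(12n)^20).
(Equivalently this is ζ(19) − Σ_{k≤12n} 1/k^19.)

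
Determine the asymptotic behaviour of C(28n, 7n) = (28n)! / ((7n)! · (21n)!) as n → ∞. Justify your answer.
C(28n, 7n) ~ (256/27)^(7n) · sqrt(2/(3π·7n))

Write N = 7n. Apply Stirling to each factorial:
  (4N)! ~ sqrt(2π·4N) · (4N/e)^(4N),
  N! ~ sqrt(2π N) · (N/e)^N,
  (3N)! ~ sqrt(2π·3N) · (3N/e)^(3N).
The exponential factors combine to (4N)^(4N) / (N^N · (3N)^(3N)) = 4^(4N)/3^(3N) = (4^4/3^3)^N = (256/27)^N.
The square-root prefactors combine to sqrt(2π·4N) / (sqrt(2π N)·sqrt(2π·3N)) = sqrt(4 / (2π·3·N)) = sqrt(2/(3π·7n)).
Substituting N = 7n: C(28n, 7n) ~ (256/27)^(7n) · sqrt(2/(3π·7n)).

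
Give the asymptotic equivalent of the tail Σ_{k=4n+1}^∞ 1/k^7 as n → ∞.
Σ_{k>4n} 1/k^7 ~ 1/(6 · (4n)^6)

Compare to the integral: ∫_{4n}^∞ x^(−7) dx = [−x^(−6)/6]_{4n}^∞ = 1/((7−1)·(4n)^6). Euler-Maclaurin then gives
  Σ_{k>4n} 1/k^7 = ∫_{4n}^∞ dx/x^7 − 1/(2·(4n)^7) + O(1/(4n)^8).
(Equivalently this is ζ(7) − Σ_{k≤4n} 1/k^7.)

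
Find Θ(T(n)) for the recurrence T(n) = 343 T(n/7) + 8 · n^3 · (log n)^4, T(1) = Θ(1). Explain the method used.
T(n) = Θ(n^3 · (log n)^5)

Here log_7 343 = 3 and f(n) = 8 · n^3 · (log n)^4 = Θ(n^(log_7 343) · (log n)^4). This is the extended Case 2 of the master theorem (f matches the critical exponent up to log factors), giving T(n) = Θ(n^(log_7 343) · (log n)^(4+1)) = Θ(n^3 · (log n)^5).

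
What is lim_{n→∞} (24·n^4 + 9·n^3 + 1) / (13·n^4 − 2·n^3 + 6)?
lim = 24/13

For large n the leading n^4 terms dominate both numerator and denominator. Dividing top and bottom by n^4, every other term tends to 0, leaving 24/13.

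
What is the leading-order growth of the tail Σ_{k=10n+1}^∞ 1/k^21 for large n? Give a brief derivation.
Σ_{k>10n} 1/k^21 ~ 1/(20 · (10n)^20)

Compare to the integral: ∫_{10n}^∞ x^(−21) dx = [−x^(−20)/20]_{10n}^∞ = 1/((21−1)·(10n)^20). Euler-Maclaurin then gives
  Σ_{k>10n} 1/k^21 = ∫_{10n}^∞ dx/x^21 − 1/(2·(10n)^21) + O(1/(10n)^22).
(Equivalently this is ζ(21) − Σ_{k≤10n} 1/k^21.)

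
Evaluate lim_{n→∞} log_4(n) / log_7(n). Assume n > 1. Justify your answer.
lim = ln(7) / ln(4) = log_4(7)

Change of base: log_4(n) = ln n / ln 4 and log_7(n) = ln n / ln 7. The ratio is (ln n / ln 4) · (ln 7 / ln n) = ln 7 / ln 4, a constant independent of n. So the limit is ln 7 / ln 4 = log_4(7).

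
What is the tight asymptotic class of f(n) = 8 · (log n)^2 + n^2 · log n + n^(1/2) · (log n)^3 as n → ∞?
f(n) ∈ Θ(n^2 · log n)

Compare the terms by growth order. For large n, n^a · (log n)^b dominates n^a' · (log n)^b' iff a > a', or (a = a' and b > b'). Ranking the 3 terms shows the dominant one is n^2 · log n. Hence f(n) ∈ Θ(n^2 · log n).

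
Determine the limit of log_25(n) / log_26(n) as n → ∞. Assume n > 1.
lim = ln(26) / ln(25) = log_25(26)

Change of base: log_25(n) = ln n / ln 25 and log_26(n) = ln n / ln 26. The ratio is (ln n / ln 25) · (ln 26 / ln n) = ln 26 / ln 25, a constant independent of n. So the limit is ln 26 / ln 25 = log_25(26).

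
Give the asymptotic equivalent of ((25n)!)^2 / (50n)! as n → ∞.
((25n)!)^2/(50n)! ~ ((2π·25n)^(1/2) / sqrt(2)) · 2^(−2·25n)  →  0

Write N = 25n. Stirling: N! ~ sqrt(2π N)(N/e)^N and (2N)! ~ sqrt(2π·2N)·(2N/e)^(2N).
  (N!)^2/(2N)! ~ (2π N)^(2/2) (N/e)^(2N) / [sqrt(2π·2N) (2N/e)^(2N)]
     = (2π N)^(2/2) / sqrt(2π·2N) · (N/(2N))^(2N)
     = (2π N)^((2−1)/2) / sqrt(2) · 2^(−2N).
Since 2^2 > 1, the factor 2^(−2N) decays exponentially, so the ratio → 0. Substituting N = 25n gives the stated form.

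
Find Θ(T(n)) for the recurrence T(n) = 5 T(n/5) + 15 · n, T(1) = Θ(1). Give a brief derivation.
T(n) = Θ(n log n)

log_5 5 = 1, and f(n) = 15 · n = Θ(n^(log_5 5)). This is Case 2 of the master theorem: T(n) = Θ(f(n) · log n) = Θ(n log n).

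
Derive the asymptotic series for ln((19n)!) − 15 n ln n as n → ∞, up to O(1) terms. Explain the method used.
ln((19n)!) − 15 n ln n = 4 n ln n + 19(ln 19 − 1) n + (1/2) ln(2π·19n) + O(1/n)

Stirling: ln((19n)!) = 19n ln(19n) − 19n + (1/2) ln(2π·19n) + O(1/n).
Expand 19n ln(19n) = 19n (ln n + ln 19) = 19n ln n + 19n ln 19.
Subtract 15n ln n: leading term is (19 − 15) n ln n = 4 n ln n. The next term is 19n ln 19 − 19n = 19(ln 19 − 1) n. Then the (1/2) ln(2π·19n) correction.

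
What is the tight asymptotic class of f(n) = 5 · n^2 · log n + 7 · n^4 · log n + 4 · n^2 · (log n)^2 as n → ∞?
f(n) ∈ Θ(n^4 · log n)

Compare the terms by growth order. For large n, n^a · (log n)^b dominates n^a' · (log n)^b' iff a > a', or (a = a' and b > b'). Ranking the 3 terms shows the dominant one is 7 · n^4 · log n. Hence f(n) ∈ Θ(n^4 · log n).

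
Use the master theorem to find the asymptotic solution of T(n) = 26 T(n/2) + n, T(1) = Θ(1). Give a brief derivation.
T(n) = Θ(n^(log_2 26))

Master theorem: compare f(n) = n to n^(log_2 26) where log_2 26 ≈ 4.700. Since 1 < log_2 26, we have f(n) = O(n^(log_2 26 − ε)) for some ε > 0 — Case 1. Hence T(n) = Θ(n^(log_2 26)).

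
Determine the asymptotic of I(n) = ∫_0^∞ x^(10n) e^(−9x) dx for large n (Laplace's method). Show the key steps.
I(n) ~ (sqrt(2π·10n) / 9) · (10n/(9e))^(10n)

Write the integrand as exp(10n ln x − 9x) and set f(x) = 10n ln x − 9x. Then f'(x) = 10n/x − 9 = 0 at x* = 10n/9, and f''(x*) = −10n/x*^2 = −9^2/(10n). Laplace's method (interior maximum) gives
  I(n) ~ e^(f(x*)) · sqrt(2π / |f''(x*)|)
        = exp(10n ln(10n/9) − 10n) · sqrt(2π · 10n / 9^2)
        = (10n/9)^(10n) e^(−10n) · sqrt(2π·10n) / 9
        = (sqrt(2π·10n) / 9) · (10n/(9e))^(10n).
This matches Γ(10n+1)/9^(10n+1) with Stirling applied to Γ.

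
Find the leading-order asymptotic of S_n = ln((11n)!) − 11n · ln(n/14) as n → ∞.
S_n ~ 11n · (ln 154 − 1) + O(ln n)

Stirling: ln((11n)!) = 11n ln(11n) − 11n + O(ln n).
  S_n = 11n ln(11n) − 11n − 11n ln(n/14) + O(ln n)
      = 11n ln(11n) − 11n ln n + 11n ln 14 − 11n + O(ln n)
      = 11n ln 11 + 11n ln 14 − 11n + O(ln n)
      = 11n (ln 154 − 1) + O(ln n).
Numerically ln(154) − 1 ≈ 4.0370.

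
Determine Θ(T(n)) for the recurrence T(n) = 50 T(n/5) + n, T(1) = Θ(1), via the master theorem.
T(n) = Θ(n^(log_5 50))

Master theorem: compare f(n) = n to n^(log_5 50) where log_5 50 ≈ 2.431. Since 1 < log_5 50, we have f(n) = O(n^(log_5 50 − ε)) for some ε > 0 — Case 1. Hence T(n) = Θ(n^(log_5 50)).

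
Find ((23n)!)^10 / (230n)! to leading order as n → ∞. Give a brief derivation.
((23n)!)^10/(230n)! ~ ((2π·23n)^(9/2) / sqrt(10)) · 10^(−10·23n)  →  0

Write N = 23n. Stirling: N! ~ sqrt(2π N)(N/e)^N and (10N)! ~ sqrt(2π·10N)·(10N/e)^(10N).
  (N!)^10/(10N)! ~ (2π N)^(10/2) (N/e)^(10N) / [sqrt(2π·10N) (10N/e)^(10N)]
     = (2π N)^(10/2) / sqrt(2π·10N) · (N/(10N))^(10N)
     = (2π N)^((10−1)/2) / sqrt(10) · 10^(−10N).
Since 10^10 > 1, the factor 10^(−10N) decays exponentially, so the ratio → 0. Substituting N = 23n gives the stated form.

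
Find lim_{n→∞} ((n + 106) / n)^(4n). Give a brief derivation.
lim = e^424

Rewrite as (1 + 106/n)^(4n). By the standard limit (1 + x/n)^n → e^x, we have (1 + 106/n)^n → e^106, and raising to the 4th power gives e^424.
More precisely, ln[(1 + 106/n)^(4n)] = 4n · ln(1 + 106/n) = 4n · (106/n + O(1/n^2)) = 424 + O(1/n) → 424.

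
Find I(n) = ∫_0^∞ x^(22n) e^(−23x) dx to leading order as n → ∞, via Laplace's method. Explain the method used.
I(n) ~ (sqrt(2π·22n) / 23) · (22n/(23e))^(22n)

Write the integrand as exp(22n ln x − 23x) and set f(x) = 22n ln x − 23x. Then f'(x) = 22n/x − 23 = 0 at x* = 22n/23, and f''(x*) = −22n/x*^2 = −23^2/(22n). Laplace's method (interior maximum) gives
  I(n) ~ e^(f(x*)) · sqrt(2π / |f''(x*)|)
        = exp(22n ln(22n/23) − 22n) · sqrt(2π · 22n / 23^2)
        = (22n/23)^(22n) e^(−22n) · sqrt(2π·22n) / 23
        = (sqrt(2π·22n) / 23) · (22n/(23e))^(22n).
This matches Γ(22n+1)/23^(22n+1) with Stirling applied to Γ.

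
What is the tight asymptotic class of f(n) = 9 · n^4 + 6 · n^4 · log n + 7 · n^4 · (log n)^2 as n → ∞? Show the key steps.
f(n) ∈ Θ(n^4 · (log n)^2)

Compare the terms by growth order. For large n, n^a · (log n)^b dominates n^a' · (log n)^b' iff a > a', or (a = a' and b > b'). Ranking the 3 terms shows the dominant one is 7 · n^4 · (log n)^2. Hence f(n) ∈ Θ(n^4 · (log n)^2).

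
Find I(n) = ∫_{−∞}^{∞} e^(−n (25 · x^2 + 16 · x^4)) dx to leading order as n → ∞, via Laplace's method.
I(n) ~ sqrt(π/(25n))

φ(x) = 25 · x^2 + 16 · x^4 has its unique global minimum at x* = 0 (since φ'(x) = 50x + 64x^3 = 0 only at x = 0 for real x with both coefficients positive, and φ → ∞ as |x| → ∞). At x* = 0, φ(0) = 0 and φ''(0) = 50. Laplace's method then gives
  I(n) ~ sqrt(2π / (n · φ''(0))) · e^(−n φ(0)) = sqrt(2π / (50n)) = sqrt(π/(25n)).
The 16 · x^4 term contributes only at subleading order (an O(1/n) relative correction).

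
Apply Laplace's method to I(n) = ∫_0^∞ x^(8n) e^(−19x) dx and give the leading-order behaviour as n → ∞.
I(n) ~ (sqrt(2π·8n) / 19) · (8n/(19e))^(8n)

Write the integrand as exp(8n ln x − 19x) and set f(x) = 8n ln x − 19x. Then f'(x) = 8n/x − 19 = 0 at x* = 8n/19, and f''(x*) = −8n/x*^2 = −19^2/(8n). Laplace's method (interior maximum) gives
  I(n) ~ e^(f(x*)) · sqrt(2π / |f''(x*)|)
        = exp(8n ln(8n/19) − 8n) · sqrt(2π · 8n / 19^2)
        = (8n/19)^(8n) e^(−8n) · sqrt(2π·8n) / 19
        = (sqrt(2π·8n) / 19) · (8n/(19e))^(8n).
This matches Γ(8n+1)/19^(8n+1) with Stirling applied to Γ.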